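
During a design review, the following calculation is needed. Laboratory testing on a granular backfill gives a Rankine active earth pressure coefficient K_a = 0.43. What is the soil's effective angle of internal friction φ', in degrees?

K_a = tan²(45° − φ/2) ⇒ 45° − φ/2 = arctan(√0.43) = 33.25°.
φ = 2(45° − 33.25°) = 23.49°.

23.5°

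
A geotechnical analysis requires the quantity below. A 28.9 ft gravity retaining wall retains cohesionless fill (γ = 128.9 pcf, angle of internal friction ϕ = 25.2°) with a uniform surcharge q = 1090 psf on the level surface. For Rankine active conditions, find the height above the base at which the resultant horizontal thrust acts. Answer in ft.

11.4 ft

K_a = 0.4027.
Triangular part P₁ = ½K_aγH² = 21680 at H/3 = 9.633 ft; rectangular part P₂ = K_a q H = 12690 at H/2 = 14.45 ft.
ȳ = (P₁·9.633 + P₂·14.45)/(P₁+P₂) = 11.41 ft.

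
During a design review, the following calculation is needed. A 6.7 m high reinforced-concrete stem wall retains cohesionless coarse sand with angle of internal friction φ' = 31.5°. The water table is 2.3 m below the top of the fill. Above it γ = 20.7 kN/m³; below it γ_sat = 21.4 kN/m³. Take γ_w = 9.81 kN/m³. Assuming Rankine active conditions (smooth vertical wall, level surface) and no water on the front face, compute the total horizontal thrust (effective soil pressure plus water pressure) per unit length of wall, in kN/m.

K_a = tan²(45° − φ/2) = 0.3136.
γ' = 21.4 − 9.81 = 11.59 kN/m³. Depth below WT = 4.4 m.
σ'_h at WT = K_a γ d_w = 14.93 kPa; at base = 14.93 + K_a γ' × 4.4 = 30.93 kPa.
P₁ (0–2.3 m) = ½×14.93×2.3 = 17.17. P₂ (2.3–6.7 m) = ½(14.93+30.93)×4.4 = 100.9.
P_w = ½ γ_w h₂² = 0.5×9.81×4.4² = 94.96. Total = 17.17+100.9+94.96 = 213.0 kN/m.

213 kN/m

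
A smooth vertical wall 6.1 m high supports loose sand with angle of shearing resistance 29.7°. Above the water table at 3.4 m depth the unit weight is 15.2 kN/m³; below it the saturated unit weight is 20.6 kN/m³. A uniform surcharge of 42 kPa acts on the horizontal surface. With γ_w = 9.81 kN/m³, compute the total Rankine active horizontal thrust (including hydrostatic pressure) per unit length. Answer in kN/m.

212 kN/m

K_a = tan²(45° − φ/2) = 0.3374.
γ' = 20.6 − 9.81 = 10.79 kN/m³. h₂ = H − d_w = 2.7 m.
σ'_h: at surface K_a·q = 14.17; at WT K_a(q+γd_w) = 31.61; at base K_a(q+γd_w+γ'h₂) = 41.43 kPa.
P₁ = ½(14.17+31.61)×3.4 = 77.82; P₂ = ½(31.61+41.43)×2.7 = 98.61; P_w = ½γ_w h₂² = 35.76.
Total = 77.82+98.61+35.76 = 212.2 kN/m.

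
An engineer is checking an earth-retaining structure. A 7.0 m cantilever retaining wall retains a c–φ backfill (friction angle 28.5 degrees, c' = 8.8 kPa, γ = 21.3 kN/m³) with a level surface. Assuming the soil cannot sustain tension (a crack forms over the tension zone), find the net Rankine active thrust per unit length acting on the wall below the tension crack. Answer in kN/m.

K_a = 0.3540; √K_a = 0.5949.
Tension-crack depth z_c = 2c/(γ√K_a) = 2×8.8/(21.3×0.5949) = 1.389 m.
σ_a at base = K_a γ H − 2c√K_a = 0.3540×21.3×7.0 − 2×8.8×0.5949 = 42.30 kPa.
P_a = ½ × 42.30 × (H − z_c) = 0.5×42.30×5.611 = 118.7 kN/m.

119 kN/m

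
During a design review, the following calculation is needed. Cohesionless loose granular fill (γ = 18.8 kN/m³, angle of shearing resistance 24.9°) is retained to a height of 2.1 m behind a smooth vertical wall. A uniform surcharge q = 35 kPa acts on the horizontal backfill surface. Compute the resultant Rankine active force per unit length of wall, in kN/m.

K_a = tan²(45° − φ/2) = 0.4074.
Soil triangle: ½ K_a γ H² = 0.5×0.4074×18.8×2.1² = 16.89 kN/m.
Surcharge rectangle: K_a q H = 0.4074×35×2.1 = 29.95 kN/m.
Total = 16.89 + 29.95 = 46.84 kN/m.

46.8 kN/m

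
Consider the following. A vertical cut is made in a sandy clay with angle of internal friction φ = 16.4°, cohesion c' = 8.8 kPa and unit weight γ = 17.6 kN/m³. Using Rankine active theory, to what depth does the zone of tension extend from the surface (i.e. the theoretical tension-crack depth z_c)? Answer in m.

1.34 m

K_a = tan²(45° − 16.4°/2) = 0.5596; √K_a = 0.7481.
The active pressure is zero where K_a γ z = 2c√K_a, so z_c = 2c/(γ√K_a) = 2×8.8/(17.6×0.7481) = 1.337 m.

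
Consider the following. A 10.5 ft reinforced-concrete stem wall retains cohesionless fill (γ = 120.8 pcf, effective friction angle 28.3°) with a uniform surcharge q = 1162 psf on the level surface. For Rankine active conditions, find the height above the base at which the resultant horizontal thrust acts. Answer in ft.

4.63 ft

K_a = 0.3568.
Triangular part P₁ = ½K_aγH² = 2376 at H/3 = 3.500 ft; rectangular part P₂ = K_a q H = 4353 at H/2 = 5.250 ft.
ȳ = (P₁·3.500 + P₂·5.250)/(P₁+P₂) = 4.632 ft.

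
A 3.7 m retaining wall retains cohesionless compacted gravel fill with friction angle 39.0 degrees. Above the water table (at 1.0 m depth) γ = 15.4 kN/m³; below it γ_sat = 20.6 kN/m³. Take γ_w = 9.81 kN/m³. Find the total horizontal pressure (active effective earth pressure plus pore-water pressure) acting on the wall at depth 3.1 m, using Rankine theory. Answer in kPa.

K_a = (1 − sin φ)/(1 + sin φ) = 0.2275.
γ' = 20.6 − 9.81 = 10.79 kN/m³.
Effective vertical stress at 3.1 m: σ'_v = 15.4×1.0 + 10.79×2.10 = 38.06 kPa.
σ'_h = K_a σ'_v = 0.2275 × 38.06 = 8.659 kPa; u = γ_w × 2.10 = 20.60 kPa.
Total σ_h = 8.659 + 20.60 = 29.26 kPa.

29.3 kPa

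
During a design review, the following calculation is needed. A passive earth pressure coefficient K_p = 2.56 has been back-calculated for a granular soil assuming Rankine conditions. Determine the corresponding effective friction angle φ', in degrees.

26.0°

K_p = (1+sin φ)/(1−sin φ) ⇒ sin φ = (K_p − 1)/(K_p + 1) = 0.4382.
φ = arcsin(0.4382) = 25.99°.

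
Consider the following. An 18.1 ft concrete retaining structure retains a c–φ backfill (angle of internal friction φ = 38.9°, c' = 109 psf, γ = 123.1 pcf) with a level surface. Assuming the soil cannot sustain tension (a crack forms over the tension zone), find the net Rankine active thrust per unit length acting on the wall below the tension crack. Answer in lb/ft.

2910 lb/ft

K_a = 0.2285; √K_a = 0.4780.
Tension-crack depth z_c = 2c/(γ√K_a) = 2×109/(123.1×0.4780) = 3.704 ft.
σ_a at base = K_a γ H − 2c√K_a = 0.2285×123.1×18.1 − 2×109×0.4780 = 405.0 psf.
P_a = ½ × 405.0 × (H − z_c) = 0.5×405.0×14.40 = 2915 lb/ft.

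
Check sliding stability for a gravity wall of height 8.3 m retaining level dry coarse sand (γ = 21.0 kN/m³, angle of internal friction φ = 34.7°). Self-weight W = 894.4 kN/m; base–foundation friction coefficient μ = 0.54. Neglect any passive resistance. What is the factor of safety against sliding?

2.43

K_a = tan²(45° − 34.7°/2) = 0.2745.
P_a = ½K_aγH² = 0.5×0.2745×21.0×8.3² = 198.5 kN/m, acting at H/3 = 2.767 m above the base.
FS_sliding = μW / P_a = 0.54×894.4 / 198.5 = 2.433.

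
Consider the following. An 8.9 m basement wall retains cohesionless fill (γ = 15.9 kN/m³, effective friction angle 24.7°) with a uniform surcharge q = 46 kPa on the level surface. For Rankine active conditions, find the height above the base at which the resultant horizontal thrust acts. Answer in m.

3.55 m

K_a = 0.4106.
Triangular part P₁ = ½K_aγH² = 258.5 at H/3 = 2.967 m; rectangular part P₂ = K_a q H = 168.1 at H/2 = 4.450 m.
ȳ = (P₁·2.967 + P₂·4.450)/(P₁+P₂) = 3.551 m.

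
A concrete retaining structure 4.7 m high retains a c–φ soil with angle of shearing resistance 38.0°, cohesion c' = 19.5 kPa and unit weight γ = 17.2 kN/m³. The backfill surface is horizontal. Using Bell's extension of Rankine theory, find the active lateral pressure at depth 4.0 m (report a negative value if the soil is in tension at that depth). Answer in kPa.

-2.66 kPa

K_a = (1 − sin φ)/(1 + sin φ) = 0.2379.
σ_a = K_a γ z − 2c√K_a = 0.2379×17.2×4.0 − 2×19.5×0.4877 = -2.655 kPa.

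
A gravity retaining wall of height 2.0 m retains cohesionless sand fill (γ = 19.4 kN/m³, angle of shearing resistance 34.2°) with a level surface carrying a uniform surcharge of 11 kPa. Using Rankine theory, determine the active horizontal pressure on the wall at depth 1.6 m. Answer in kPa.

11.8 kPa

K_a = (1 − sin φ)/(1 + sin φ) = 0.2803.
σ_v = γz + q = 19.4 × 1.6 + 11 = 42.04 kPa.
σ_h = K_a σ_v = 0.2803 × 42.04 = 11.79 kPa.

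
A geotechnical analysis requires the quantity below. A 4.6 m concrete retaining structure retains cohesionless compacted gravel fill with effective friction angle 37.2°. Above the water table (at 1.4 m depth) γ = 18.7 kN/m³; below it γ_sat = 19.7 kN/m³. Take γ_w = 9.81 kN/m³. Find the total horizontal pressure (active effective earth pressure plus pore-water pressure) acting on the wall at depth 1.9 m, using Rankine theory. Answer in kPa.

K_a = (1 − sin φ)/(1 + sin φ) = 0.2464.
γ' = 19.7 − 9.81 = 9.890 kN/m³.
Effective vertical stress at 1.9 m: σ'_v = 18.7×1.4 + 9.890×0.500 = 31.12 kPa.
σ'_h = K_a σ'_v = 0.2464 × 31.12 = 7.670 kPa; u = γ_w × 0.500 = 4.905 kPa.
Total σ_h = 7.670 + 4.905 = 12.57 kPa.

12.6 kPa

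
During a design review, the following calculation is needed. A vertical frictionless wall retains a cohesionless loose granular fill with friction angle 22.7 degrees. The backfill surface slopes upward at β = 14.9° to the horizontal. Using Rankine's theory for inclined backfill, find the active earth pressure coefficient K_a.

K_a = cos β · (cos β − √(cos²β − cos²φ)) / (cos β + √(cos²β − cos²φ)).
cos β = 0.9664, cos φ = 0.9225, √(cos²β − cos²φ) = 0.2878.
K_a = 0.9664 × (0.9664 − 0.2878)/(0.9664 + 0.2878) = 0.5229.

0.523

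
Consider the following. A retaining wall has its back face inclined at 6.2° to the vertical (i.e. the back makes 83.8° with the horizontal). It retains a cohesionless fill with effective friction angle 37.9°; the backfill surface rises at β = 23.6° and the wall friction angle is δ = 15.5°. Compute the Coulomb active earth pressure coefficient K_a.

0.363

K_a = sin²(α+φ) / [sin²α · sin(α−δ) · (1 + √{sin(φ+δ)sin(φ−β) / (sin(α−δ)sin(α+β))})²].
With α = 83.8°, φ = 37.9°, δ = 15.5°, β = 23.6°: K_a = 0.3634.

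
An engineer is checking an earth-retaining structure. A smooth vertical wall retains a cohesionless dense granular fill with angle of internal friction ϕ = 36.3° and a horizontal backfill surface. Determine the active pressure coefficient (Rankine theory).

K_a = tan²(45° − φ/2) = tan²(26.85°) = 0.2563.

0.256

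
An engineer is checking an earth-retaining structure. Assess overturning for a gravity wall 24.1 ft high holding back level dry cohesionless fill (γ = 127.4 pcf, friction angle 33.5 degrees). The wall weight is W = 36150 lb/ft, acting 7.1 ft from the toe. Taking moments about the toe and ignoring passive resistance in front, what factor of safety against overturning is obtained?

2.99

K_a = tan²(45° − 33.5°/2) = 0.2887.
P_a = ½K_aγH² = 0.5×0.2887×127.4×24.1² = 10680 lb/ft, acting at H/3 = 8.033 ft above the base.
Overturning moment M_o = P_a × H/3 = 10680 × 8.033 = 85810.
Resisting moment M_r = W × 7.1 = 36150 × 7.1 = 256700.
FS_overturning = M_r/M_o = 256700/85810 = 2.991.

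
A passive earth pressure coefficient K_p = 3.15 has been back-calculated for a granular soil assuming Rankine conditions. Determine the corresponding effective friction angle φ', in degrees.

31.2°

K_p = (1+sin φ)/(1−sin φ) ⇒ sin φ = (K_p − 1)/(K_p + 1) = 0.5181.
φ = arcsin(0.5181) = 31.20°.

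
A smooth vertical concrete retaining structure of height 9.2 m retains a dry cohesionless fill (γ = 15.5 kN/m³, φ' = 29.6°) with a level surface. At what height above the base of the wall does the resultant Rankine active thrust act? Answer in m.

3.07 m

K_a = 0.3387.
The pressure distribution is triangular, so the resultant acts at H/3 above the base = 9.2/3 = 3.067 m.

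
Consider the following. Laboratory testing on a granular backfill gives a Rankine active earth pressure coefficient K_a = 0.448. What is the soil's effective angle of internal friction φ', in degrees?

22.4°

K_a = tan²(45° − φ/2) ⇒ 45° − φ/2 = arctan(√0.448) = 33.80°.
φ = 2(45° − 33.80°) = 22.41°.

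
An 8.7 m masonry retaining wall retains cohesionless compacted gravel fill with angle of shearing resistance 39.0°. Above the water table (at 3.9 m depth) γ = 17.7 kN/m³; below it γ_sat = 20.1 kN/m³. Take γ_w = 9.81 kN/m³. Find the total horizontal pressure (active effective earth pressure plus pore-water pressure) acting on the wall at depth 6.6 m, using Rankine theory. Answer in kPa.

K_a = (1 − sin φ)/(1 + sin φ) = 0.2275.
γ' = 20.1 − 9.81 = 10.29 kN/m³.
Effective vertical stress at 6.6 m: σ'_v = 17.7×3.9 + 10.29×2.70 = 96.81 kPa.
σ'_h = K_a σ'_v = 0.2275 × 96.81 = 22.03 kPa; u = γ_w × 2.70 = 26.49 kPa.
Total σ_h = 22.03 + 26.49 = 48.51 kPa.

48.5 kPa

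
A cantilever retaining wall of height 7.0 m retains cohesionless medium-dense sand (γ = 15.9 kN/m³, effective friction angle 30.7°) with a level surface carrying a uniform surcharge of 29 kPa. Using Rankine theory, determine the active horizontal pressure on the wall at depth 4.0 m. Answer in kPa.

K_a = (1 − sin φ)/(1 + sin φ) = 0.3240.
σ_v = γz + q = 15.9 × 4.0 + 29 = 92.60 kPa.
σ_h = K_a σ_v = 0.3240 × 92.60 = 30.00 kPa.

30.0 kPa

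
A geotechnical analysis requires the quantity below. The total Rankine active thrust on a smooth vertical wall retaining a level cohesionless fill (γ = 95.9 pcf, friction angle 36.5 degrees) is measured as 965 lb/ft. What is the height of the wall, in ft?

8.90 ft

K_a = 0.2541. P_a = ½ K_a γ H² ⇒ H = √(2P_a/(K_a γ)).
H = √(2×965/(0.2541×95.9)) = 8.900 ft.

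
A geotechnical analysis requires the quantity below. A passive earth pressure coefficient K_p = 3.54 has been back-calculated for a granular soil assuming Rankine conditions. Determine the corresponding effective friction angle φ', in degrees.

K_p = (1+sin φ)/(1−sin φ) ⇒ sin φ = (K_p − 1)/(K_p + 1) = 0.5595.
φ = arcsin(0.5595) = 34.02°.

34.0°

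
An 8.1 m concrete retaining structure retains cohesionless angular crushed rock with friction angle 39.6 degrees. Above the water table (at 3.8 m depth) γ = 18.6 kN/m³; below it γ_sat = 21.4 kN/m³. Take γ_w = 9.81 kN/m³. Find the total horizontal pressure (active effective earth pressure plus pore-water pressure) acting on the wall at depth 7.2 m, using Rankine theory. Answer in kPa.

57.7 kPa

K_a = (1 − sin φ)/(1 + sin φ) = 0.2214.
γ' = 21.4 − 9.81 = 11.59 kN/m³.
Effective vertical stress at 7.2 m: σ'_v = 18.6×3.8 + 11.59×3.40 = 110.1 kPa.
σ'_h = K_a σ'_v = 0.2214 × 110.1 = 24.38 kPa; u = γ_w × 3.40 = 33.35 kPa.
Total σ_h = 24.38 + 33.35 = 57.73 kPa.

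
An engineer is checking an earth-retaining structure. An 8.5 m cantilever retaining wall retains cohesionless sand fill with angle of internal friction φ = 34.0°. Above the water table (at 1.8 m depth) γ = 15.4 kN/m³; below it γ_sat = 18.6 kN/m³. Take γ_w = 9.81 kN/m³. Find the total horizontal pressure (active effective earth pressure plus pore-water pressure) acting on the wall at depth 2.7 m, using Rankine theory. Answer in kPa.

K_a = (1 − sin φ)/(1 + sin φ) = 0.2827.
γ' = 18.6 − 9.81 = 8.790 kN/m³.
Effective vertical stress at 2.7 m: σ'_v = 15.4×1.8 + 8.790×0.900 = 35.63 kPa.
σ'_h = K_a σ'_v = 0.2827 × 35.63 = 10.07 kPa; u = γ_w × 0.900 = 8.829 kPa.
Total σ_h = 10.07 + 8.829 = 18.90 kPa.

18.9 kPa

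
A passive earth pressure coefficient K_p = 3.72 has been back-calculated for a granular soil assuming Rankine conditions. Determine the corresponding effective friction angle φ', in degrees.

K_p = (1+sin φ)/(1−sin φ) ⇒ sin φ = (K_p − 1)/(K_p + 1) = 0.5763.
φ = arcsin(0.5763) = 35.19°.

35.2°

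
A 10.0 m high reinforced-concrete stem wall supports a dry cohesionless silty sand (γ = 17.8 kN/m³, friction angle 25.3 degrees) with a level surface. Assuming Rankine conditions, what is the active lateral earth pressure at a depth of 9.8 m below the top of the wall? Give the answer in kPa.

70.0 kPa

K_a = (1 − sin φ)/(1 + sin φ) = 0.4012.
σ_h = K_a γ z = 0.4012 × 17.8 × 9.8 = 69.98 kPa.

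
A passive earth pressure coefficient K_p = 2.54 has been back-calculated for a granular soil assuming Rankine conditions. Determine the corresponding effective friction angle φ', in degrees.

K_p = (1+sin φ)/(1−sin φ) ⇒ sin φ = (K_p − 1)/(K_p + 1) = 0.4350.
φ = arcsin(0.4350) = 25.79°.

25.8°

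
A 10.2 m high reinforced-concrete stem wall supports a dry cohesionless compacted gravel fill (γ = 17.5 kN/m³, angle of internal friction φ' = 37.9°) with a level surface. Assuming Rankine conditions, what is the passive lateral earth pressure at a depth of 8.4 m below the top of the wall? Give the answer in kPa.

615 kPa

K_p = (1 + sin φ)/(1 − sin φ) = 4.185.
σ_h = K_p γ z = 4.185 × 17.5 × 8.4 = 615.2 kPa.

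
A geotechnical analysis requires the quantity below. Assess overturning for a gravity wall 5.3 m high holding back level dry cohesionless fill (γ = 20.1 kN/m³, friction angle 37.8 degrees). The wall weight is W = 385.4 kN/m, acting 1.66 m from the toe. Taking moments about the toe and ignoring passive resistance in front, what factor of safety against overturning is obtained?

5.34

K_a = tan²(45° − 37.8°/2) = 0.2400.
P_a = ½K_aγH² = 0.5×0.2400×20.1×5.3² = 67.75 kN/m, acting at H/3 = 1.767 m above the base.
Overturning moment M_o = P_a × H/3 = 67.75 × 1.767 = 119.7.
Resisting moment M_r = W × 1.66 = 385.4 × 1.66 = 639.8.
FS_overturning = M_r/M_o = 639.8/119.7 = 5.345.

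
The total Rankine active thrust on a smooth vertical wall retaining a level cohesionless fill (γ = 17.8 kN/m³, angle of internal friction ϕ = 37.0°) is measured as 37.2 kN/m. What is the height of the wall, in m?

4.10 m

K_a = 0.2486. P_a = ½ K_a γ H² ⇒ H = √(2P_a/(K_a γ)).
H = √(2×37.2/(0.2486×17.8)) = 4.101 m.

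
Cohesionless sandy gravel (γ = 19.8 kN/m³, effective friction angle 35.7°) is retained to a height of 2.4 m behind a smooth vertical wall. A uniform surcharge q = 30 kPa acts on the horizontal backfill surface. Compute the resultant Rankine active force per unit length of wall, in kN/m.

K_a = tan²(45° − φ/2) = 0.2630.
Soil triangle: ½ K_a γ H² = 0.5×0.2630×19.8×2.4² = 15.00 kN/m.
Surcharge rectangle: K_a q H = 0.2630×30×2.4 = 18.94 kN/m.
Total = 15.00 + 18.94 = 33.93 kN/m.

33.9 kN/m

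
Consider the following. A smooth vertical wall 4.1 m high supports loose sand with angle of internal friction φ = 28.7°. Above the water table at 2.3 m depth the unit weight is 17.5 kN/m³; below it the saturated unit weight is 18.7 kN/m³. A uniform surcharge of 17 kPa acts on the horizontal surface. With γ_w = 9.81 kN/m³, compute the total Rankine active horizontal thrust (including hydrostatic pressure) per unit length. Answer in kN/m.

87.1 kN/m

K_a = tan²(45° − φ/2) = 0.3511.
γ' = 18.7 − 9.81 = 8.890 kN/m³. h₂ = H − d_w = 1.8 m.
σ'_h: at surface K_a·q = 5.970; at WT K_a(q+γd_w) = 20.10; at base K_a(q+γd_w+γ'h₂) = 25.72 kPa.
P₁ = ½(5.970+20.10)×2.3 = 29.98; P₂ = ½(20.10+25.72)×1.8 = 41.24; P_w = ½γ_w h₂² = 15.89.
Total = 29.98+41.24+15.89 = 87.12 kN/m.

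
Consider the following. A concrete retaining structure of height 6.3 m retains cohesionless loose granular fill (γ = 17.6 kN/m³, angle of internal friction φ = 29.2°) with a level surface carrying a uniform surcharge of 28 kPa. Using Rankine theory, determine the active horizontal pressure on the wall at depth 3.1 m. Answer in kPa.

28.4 kPa

K_a = (1 − sin φ)/(1 + sin φ) = 0.3442.
σ_v = γz + q = 17.6 × 3.1 + 28 = 82.56 kPa.
σ_h = K_a σ_v = 0.3442 × 82.56 = 28.42 kPa.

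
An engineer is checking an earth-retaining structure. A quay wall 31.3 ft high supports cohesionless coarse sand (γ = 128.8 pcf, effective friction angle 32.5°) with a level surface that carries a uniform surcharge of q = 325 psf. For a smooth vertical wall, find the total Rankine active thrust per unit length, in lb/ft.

K_a = tan²(45° − φ/2) = 0.3010.
Soil triangle: ½ K_a γ H² = 0.5×0.3010×128.8×31.3² = 18990 lb/ft.
Surcharge rectangle: K_a q H = 0.3010×325×31.3 = 3062 lb/ft.
Total = 18990 + 3062 = 22050 lb/ft.

22100 lb/ft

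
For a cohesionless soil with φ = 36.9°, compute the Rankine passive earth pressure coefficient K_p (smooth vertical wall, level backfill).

4.01

K_p = (1 + sin φ)/(1 − sin φ) = tan²(45° + 36.9°/2) = 4.005.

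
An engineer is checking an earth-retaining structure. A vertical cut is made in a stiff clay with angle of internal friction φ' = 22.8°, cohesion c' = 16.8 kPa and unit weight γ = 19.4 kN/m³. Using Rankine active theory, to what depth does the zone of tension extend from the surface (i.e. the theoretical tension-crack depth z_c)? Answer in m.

2.61 m

K_a = tan²(45° − 22.8°/2) = 0.4414; √K_a = 0.6644.
The active pressure is zero where K_a γ z = 2c√K_a, so z_c = 2c/(γ√K_a) = 2×16.8/(19.4×0.6644) = 2.607 m.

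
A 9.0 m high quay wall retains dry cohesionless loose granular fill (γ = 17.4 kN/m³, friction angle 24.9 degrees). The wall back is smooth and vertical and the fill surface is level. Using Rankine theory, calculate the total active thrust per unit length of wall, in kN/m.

K_a = tan²(45° − φ/2) = 0.4074.
P_a = ½ K_a γ H² = 0.5 × 0.4074 × 17.4 × 9.0² = 287.1 kN/m.

287 kN/m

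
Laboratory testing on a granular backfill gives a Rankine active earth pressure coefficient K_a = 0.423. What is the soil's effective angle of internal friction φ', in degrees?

23.9°

K_a = tan²(45° − φ/2) ⇒ 45° − φ/2 = arctan(√0.423) = 33.04°.
φ = 2(45° − 33.04°) = 23.92°.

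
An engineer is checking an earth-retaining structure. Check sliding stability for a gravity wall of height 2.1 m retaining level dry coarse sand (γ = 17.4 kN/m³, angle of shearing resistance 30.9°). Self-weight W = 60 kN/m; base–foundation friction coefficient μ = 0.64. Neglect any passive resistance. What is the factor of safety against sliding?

3.11

K_a = tan²(45° − 30.9°/2) = 0.3214.
P_a = ½K_aγH² = 0.5×0.3214×17.4×2.1² = 12.33 kN/m, acting at H/3 = 0.7000 m above the base.
FS_sliding = μW / P_a = 0.64×60 / 12.33 = 3.114.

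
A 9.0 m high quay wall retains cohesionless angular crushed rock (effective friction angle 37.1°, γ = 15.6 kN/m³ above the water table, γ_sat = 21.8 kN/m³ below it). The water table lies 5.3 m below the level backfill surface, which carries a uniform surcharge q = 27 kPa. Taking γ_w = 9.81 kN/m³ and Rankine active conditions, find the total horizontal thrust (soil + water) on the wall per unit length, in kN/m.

K_a = tan²(45° − φ/2) = 0.2475.
γ' = 21.8 − 9.81 = 11.99 kN/m³. h₂ = H − d_w = 3.7 m.
σ'_h: at surface K_a·q = 6.682; at WT K_a(q+γd_w) = 27.15; at base K_a(q+γd_w+γ'h₂) = 38.13 kPa.
P₁ = ½(6.682+27.15)×5.3 = 89.64; P₂ = ½(27.15+38.13)×3.7 = 120.8; P_w = ½γ_w h₂² = 67.15.
Total = 89.64+120.8+67.15 = 277.5 kN/m.

278 kN/m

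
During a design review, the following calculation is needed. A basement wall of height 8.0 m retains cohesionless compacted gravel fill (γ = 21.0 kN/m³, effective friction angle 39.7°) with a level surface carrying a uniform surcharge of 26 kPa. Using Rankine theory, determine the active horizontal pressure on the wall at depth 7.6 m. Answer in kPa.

40.9 kPa

K_a = (1 − sin φ)/(1 + sin φ) = 0.2204.
σ_v = γz + q = 21.0 × 7.6 + 26 = 185.6 kPa.
σ_h = K_a σ_v = 0.2204 × 185.6 = 40.91 kPa.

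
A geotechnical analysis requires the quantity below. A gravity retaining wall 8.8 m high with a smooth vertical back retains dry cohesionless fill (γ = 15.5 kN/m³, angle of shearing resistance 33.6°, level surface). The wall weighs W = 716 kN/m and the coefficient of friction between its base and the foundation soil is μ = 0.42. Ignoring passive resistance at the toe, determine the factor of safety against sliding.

K_a = tan²(45° − 33.6°/2) = 0.2875.
P_a = ½K_aγH² = 0.5×0.2875×15.5×8.8² = 172.5 kN/m, acting at H/3 = 2.933 m above the base.
FS_sliding = μW / P_a = 0.42×716 / 172.5 = 1.743.

1.74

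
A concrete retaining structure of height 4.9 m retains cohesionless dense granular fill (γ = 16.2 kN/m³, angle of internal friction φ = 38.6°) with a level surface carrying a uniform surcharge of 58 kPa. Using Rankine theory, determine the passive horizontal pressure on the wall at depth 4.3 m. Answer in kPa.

551 kPa

K_p = (1 + sin φ)/(1 − sin φ) = 4.317.
σ_v = γz + q = 16.2 × 4.3 + 58 = 127.7 kPa.
σ_h = K_p σ_v = 4.317 × 127.7 = 551.2 kPa.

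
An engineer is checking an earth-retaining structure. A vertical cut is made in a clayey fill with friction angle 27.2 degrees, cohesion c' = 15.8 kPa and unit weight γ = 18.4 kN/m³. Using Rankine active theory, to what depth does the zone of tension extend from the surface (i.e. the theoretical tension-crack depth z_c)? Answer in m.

K_a = tan²(45° − 27.2°/2) = 0.3726; √K_a = 0.6104.
The active pressure is zero where K_a γ z = 2c√K_a, so z_c = 2c/(γ√K_a) = 2×15.8/(18.4×0.6104) = 2.814 m.

2.81 m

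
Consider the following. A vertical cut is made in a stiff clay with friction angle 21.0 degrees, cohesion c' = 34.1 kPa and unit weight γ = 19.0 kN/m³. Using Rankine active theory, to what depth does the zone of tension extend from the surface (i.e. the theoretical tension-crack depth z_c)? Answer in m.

K_a = tan²(45° − 21.0°/2) = 0.4724; √K_a = 0.6873.
The active pressure is zero where K_a γ z = 2c√K_a, so z_c = 2c/(γ√K_a) = 2×34.1/(19.0×0.6873) = 5.223 m.

5.22 m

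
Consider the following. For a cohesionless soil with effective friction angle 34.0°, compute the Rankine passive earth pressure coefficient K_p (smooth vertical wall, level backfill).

K_p = (1 + sin φ)/(1 − sin φ) = tan²(45° + 34.0°/2) = 3.537.

3.54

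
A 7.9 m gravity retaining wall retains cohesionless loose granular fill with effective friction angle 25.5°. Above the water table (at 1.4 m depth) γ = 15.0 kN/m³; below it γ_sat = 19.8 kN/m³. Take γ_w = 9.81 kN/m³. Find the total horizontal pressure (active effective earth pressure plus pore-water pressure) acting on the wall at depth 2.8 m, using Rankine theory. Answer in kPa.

K_a = (1 − sin φ)/(1 + sin φ) = 0.3981.
γ' = 19.8 − 9.81 = 9.990 kN/m³.
Effective vertical stress at 2.8 m: σ'_v = 15.0×1.4 + 9.990×1.40 = 34.99 kPa.
σ'_h = K_a σ'_v = 0.3981 × 34.99 = 13.93 kPa; u = γ_w × 1.40 = 13.73 kPa.
Total σ_h = 13.93 + 13.73 = 27.66 kPa.

27.7 kPa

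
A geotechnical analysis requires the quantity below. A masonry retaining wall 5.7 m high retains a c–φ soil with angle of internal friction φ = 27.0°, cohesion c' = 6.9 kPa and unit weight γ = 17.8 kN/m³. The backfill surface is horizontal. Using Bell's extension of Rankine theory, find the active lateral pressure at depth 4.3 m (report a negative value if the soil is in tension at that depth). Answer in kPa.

20.3 kPa

K_a = (1 − sin φ)/(1 + sin φ) = 0.3755.
σ_a = K_a γ z − 2c√K_a = 0.3755×17.8×4.3 − 2×6.9×0.6128 = 20.29 kPa.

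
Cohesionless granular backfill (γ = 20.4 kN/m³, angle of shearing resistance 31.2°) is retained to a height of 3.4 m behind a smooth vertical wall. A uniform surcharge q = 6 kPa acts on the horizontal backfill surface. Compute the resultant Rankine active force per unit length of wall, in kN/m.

43.9 kN/m

K_a = tan²(45° − φ/2) = 0.3175.
Soil triangle: ½ K_a γ H² = 0.5×0.3175×20.4×3.4² = 37.44 kN/m.
Surcharge rectangle: K_a q H = 0.3175×6×3.4 = 6.477 kN/m.
Total = 37.44 + 6.477 = 43.91 kN/m.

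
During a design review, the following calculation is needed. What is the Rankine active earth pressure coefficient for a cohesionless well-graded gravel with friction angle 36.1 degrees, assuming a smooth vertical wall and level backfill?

0.258

K_a = tan²(45° − φ/2) = tan²(26.95°) = 0.2585.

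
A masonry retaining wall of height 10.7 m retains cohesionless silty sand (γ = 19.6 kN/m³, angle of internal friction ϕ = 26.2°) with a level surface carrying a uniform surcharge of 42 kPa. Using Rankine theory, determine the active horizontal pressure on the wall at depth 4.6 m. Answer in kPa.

K_a = (1 − sin φ)/(1 + sin φ) = 0.3874.
σ_v = γz + q = 19.6 × 4.6 + 42 = 132.2 kPa.
σ_h = K_a σ_v = 0.3874 × 132.2 = 51.20 kPa.

51.2 kPa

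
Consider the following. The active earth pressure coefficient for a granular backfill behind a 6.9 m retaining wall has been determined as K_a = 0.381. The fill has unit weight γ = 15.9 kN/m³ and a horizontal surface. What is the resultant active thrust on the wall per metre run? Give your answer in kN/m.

144 kN/m

P = ½ K_a γ H² = 0.5 × 0.381 × 15.9 × 6.9² = 144.2 kN/m.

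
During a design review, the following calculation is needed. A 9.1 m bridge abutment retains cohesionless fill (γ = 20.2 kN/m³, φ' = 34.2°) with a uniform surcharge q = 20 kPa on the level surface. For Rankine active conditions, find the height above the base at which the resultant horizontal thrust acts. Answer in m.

K_a = 0.2803.
Triangular part P₁ = ½K_aγH² = 234.5 at H/3 = 3.033 m; rectangular part P₂ = K_a q H = 51.02 at H/2 = 4.550 m.
ȳ = (P₁·3.033 + P₂·4.550)/(P₁+P₂) = 3.304 m.

3.30 m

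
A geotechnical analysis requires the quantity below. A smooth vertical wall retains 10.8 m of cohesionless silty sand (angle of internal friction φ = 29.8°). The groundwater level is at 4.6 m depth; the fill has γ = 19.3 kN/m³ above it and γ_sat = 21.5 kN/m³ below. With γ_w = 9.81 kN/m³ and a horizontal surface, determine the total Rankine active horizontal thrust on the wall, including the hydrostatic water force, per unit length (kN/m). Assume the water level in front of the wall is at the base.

518 kN/m

K_a = tan²(45° − φ/2) = 0.3360.
γ' = 21.5 − 9.81 = 11.69 kN/m³. Depth below WT = 6.2 m.
σ'_h at WT = K_a γ d_w = 29.83 kPa; at base = 29.83 + K_a γ' × 6.2 = 54.19 kPa.
P₁ (0–4.6 m) = ½×29.83×4.6 = 68.62. P₂ (4.6–10.8 m) = ½(29.83+54.19)×6.2 = 260.5.
P_w = ½ γ_w h₂² = 0.5×9.81×6.2² = 188.5. Total = 68.62+260.5+188.5 = 517.6 kN/m.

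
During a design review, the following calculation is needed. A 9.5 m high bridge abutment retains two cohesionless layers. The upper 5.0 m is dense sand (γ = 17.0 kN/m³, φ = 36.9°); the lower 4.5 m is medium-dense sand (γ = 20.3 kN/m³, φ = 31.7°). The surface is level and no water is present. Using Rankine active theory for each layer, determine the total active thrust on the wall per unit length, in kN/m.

236 kN/m

K_a1 = tan²(45°−36.9°/2) = 0.2497; K_a2 = tan²(45°−31.7°/2) = 0.3111.
Layer 1: σ at base = K_a1 γ₁ h₁ = 21.22 kPa; P₁ = ½×21.22×5.0 = 53.06.
Layer 2: σ_v at top = γ₁h₁ = 85.00; σ_h top = K_a2×85.00 = 26.44; σ_h base = K_a2×(85.00+20.3×4.5) = 54.86.
P₂ = ½(26.44+54.86)×4.5 = 182.9. Total P_a = 53.06+182.9 = 236.0 kN/m.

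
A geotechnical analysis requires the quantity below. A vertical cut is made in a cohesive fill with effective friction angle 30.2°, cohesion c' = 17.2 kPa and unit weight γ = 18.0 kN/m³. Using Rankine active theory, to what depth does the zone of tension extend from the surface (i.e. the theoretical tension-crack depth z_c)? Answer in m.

K_a = tan²(45° − 30.2°/2) = 0.3307; √K_a = 0.5750.
The active pressure is zero where K_a γ z = 2c√K_a, so z_c = 2c/(γ√K_a) = 2×17.2/(18.0×0.5750) = 3.324 m.

3.32 m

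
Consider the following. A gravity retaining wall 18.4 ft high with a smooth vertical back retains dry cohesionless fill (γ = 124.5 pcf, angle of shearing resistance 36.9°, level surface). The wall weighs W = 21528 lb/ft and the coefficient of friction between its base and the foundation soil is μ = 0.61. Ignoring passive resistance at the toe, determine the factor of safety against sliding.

K_a = tan²(45° − 36.9°/2) = 0.2497.
P_a = ½K_aγH² = 0.5×0.2497×124.5×18.4² = 5262 lb/ft, acting at H/3 = 6.133 ft above the base.
FS_sliding = μW / P_a = 0.61×21528 / 5262 = 2.496.

2.50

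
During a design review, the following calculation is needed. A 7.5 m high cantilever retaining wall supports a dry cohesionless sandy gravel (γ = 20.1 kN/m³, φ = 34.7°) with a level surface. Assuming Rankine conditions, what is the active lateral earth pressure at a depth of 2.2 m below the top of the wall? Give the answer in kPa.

K_a = (1 − sin φ)/(1 + sin φ) = 0.2745.
σ_h = K_a γ z = 0.2745 × 20.1 × 2.2 = 12.14 kPa.

12.1 kPa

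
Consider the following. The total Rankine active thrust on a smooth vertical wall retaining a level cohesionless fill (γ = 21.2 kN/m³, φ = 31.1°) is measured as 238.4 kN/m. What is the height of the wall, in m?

8.40 m

K_a = 0.3188. P_a = ½ K_a γ H² ⇒ H = √(2P_a/(K_a γ)).
H = √(2×238.4/(0.3188×21.2)) = 8.399 m.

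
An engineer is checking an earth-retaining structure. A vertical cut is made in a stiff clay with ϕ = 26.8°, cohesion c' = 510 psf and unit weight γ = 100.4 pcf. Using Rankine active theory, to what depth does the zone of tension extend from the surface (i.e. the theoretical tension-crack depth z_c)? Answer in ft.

K_a = tan²(45° − 26.8°/2) = 0.3785; √K_a = 0.6152.
The active pressure is zero where K_a γ z = 2c√K_a, so z_c = 2c/(γ√K_a) = 2×510/(100.4×0.6152) = 16.51 ft.

16.5 ft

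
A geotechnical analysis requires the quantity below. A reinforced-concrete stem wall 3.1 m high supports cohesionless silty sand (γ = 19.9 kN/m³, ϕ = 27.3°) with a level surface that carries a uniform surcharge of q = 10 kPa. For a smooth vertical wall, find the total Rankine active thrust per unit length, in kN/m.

K_a = tan²(45° − φ/2) = 0.3711.
Soil triangle: ½ K_a γ H² = 0.5×0.3711×19.9×3.1² = 35.49 kN/m.
Surcharge rectangle: K_a q H = 0.3711×10×3.1 = 11.51 kN/m.
Total = 35.49 + 11.51 = 46.99 kN/m.

47.0 kN/m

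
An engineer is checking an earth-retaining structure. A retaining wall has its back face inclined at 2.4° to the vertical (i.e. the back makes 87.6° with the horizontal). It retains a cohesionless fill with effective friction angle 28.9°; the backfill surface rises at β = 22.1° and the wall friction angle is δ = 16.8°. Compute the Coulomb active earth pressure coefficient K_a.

K_a = sin²(α+φ) / [sin²α · sin(α−δ) · (1 + √{sin(φ+δ)sin(φ−β) / (sin(α−δ)sin(α+β))})²].
With α = 87.6°, φ = 28.9°, δ = 16.8°, β = 22.1°: K_a = 0.4960.

0.496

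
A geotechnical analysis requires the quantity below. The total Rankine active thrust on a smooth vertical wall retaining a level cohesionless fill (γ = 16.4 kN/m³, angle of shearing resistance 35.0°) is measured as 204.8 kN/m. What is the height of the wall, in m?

9.60 m

K_a = 0.2710. P_a = ½ K_a γ H² ⇒ H = √(2P_a/(K_a γ)).
H = √(2×204.8/(0.2710×16.4)) = 9.600 m.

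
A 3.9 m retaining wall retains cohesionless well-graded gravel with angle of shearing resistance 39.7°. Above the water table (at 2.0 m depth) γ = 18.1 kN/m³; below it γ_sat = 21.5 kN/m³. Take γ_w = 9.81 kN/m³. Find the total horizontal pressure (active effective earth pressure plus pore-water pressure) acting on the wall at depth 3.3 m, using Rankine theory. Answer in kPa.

K_a = (1 − sin φ)/(1 + sin φ) = 0.2204.
γ' = 21.5 − 9.81 = 11.69 kN/m³.
Effective vertical stress at 3.3 m: σ'_v = 18.1×2.0 + 11.69×1.30 = 51.40 kPa.
σ'_h = K_a σ'_v = 0.2204 × 51.40 = 11.33 kPa; u = γ_w × 1.30 = 12.75 kPa.
Total σ_h = 11.33 + 12.75 = 24.08 kPa.

24.1 kPa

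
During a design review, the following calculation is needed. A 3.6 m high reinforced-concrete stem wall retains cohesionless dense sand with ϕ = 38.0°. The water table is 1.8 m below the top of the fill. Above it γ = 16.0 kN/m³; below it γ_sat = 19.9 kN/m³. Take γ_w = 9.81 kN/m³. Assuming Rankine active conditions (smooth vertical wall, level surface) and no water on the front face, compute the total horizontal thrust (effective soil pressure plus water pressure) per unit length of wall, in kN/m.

38.3 kN/m

K_a = tan²(45° − φ/2) = 0.2379.
γ' = 19.9 − 9.81 = 10.09 kN/m³. Depth below WT = 1.8 m.
σ'_h at WT = K_a γ d_w = 6.851 kPa; at base = 6.851 + K_a γ' × 1.8 = 11.17 kPa.
P₁ (0–1.8 m) = ½×6.851×1.8 = 6.166. P₂ (1.8–3.6 m) = ½(6.851+11.17)×1.8 = 16.22.
P_w = ½ γ_w h₂² = 0.5×9.81×1.8² = 15.89. Total = 6.166+16.22+15.89 = 38.28 kN/m.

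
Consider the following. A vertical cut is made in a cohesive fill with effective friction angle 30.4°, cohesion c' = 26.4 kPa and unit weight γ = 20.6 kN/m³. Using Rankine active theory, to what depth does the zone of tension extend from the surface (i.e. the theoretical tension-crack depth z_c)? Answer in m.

K_a = tan²(45° − 30.4°/2) = 0.3280; √K_a = 0.5727.
The active pressure is zero where K_a γ z = 2c√K_a, so z_c = 2c/(γ√K_a) = 2×26.4/(20.6×0.5727) = 4.475 m.

4.48 m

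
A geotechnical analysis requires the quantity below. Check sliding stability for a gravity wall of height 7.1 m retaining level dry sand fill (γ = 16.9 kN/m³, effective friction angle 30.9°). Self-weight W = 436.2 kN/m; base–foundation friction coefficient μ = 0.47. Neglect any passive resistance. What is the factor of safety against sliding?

1.50

K_a = tan²(45° − 30.9°/2) = 0.3214.
P_a = ½K_aγH² = 0.5×0.3214×16.9×7.1² = 136.9 kN/m, acting at H/3 = 2.367 m above the base.
FS_sliding = μW / P_a = 0.47×436.2 / 136.9 = 1.497.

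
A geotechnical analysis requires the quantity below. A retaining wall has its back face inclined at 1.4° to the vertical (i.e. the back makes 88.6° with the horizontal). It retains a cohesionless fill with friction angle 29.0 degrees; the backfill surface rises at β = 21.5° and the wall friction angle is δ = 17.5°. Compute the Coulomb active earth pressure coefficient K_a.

0.472

K_a = sin²(α+φ) / [sin²α · sin(α−δ) · (1 + √{sin(φ+δ)sin(φ−β) / (sin(α−δ)sin(α+β))})²].
With α = 88.6°, φ = 29.0°, δ = 17.5°, β = 21.5°: K_a = 0.4721.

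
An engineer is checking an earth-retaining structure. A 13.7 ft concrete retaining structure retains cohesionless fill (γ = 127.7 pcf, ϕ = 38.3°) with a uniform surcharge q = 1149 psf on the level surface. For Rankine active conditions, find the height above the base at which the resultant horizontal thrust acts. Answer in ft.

5.86 ft

K_a = 0.2347.
Triangular part P₁ = ½K_aγH² = 2813 at H/3 = 4.567 ft; rectangular part P₂ = K_a q H = 3695 at H/2 = 6.850 ft.
ȳ = (P₁·4.567 + P₂·6.850)/(P₁+P₂) = 5.863 ft.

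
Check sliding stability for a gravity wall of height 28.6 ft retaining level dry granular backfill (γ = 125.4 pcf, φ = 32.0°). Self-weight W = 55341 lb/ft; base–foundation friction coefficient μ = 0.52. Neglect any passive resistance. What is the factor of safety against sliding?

1.83

K_a = tan²(45° − 32.0°/2) = 0.3073.
P_a = ½K_aγH² = 0.5×0.3073×125.4×28.6² = 15760 lb/ft, acting at H/3 = 9.533 ft above the base.
FS_sliding = μW / P_a = 0.52×55341 / 15760 = 1.826.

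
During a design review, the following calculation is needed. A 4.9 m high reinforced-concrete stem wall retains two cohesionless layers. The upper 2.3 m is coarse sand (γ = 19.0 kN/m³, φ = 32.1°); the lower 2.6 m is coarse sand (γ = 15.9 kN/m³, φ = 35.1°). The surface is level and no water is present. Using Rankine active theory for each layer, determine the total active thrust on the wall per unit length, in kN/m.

K_a1 = tan²(45°−32.1°/2) = 0.3060; K_a2 = tan²(45°−35.1°/2) = 0.2698.
Layer 1: σ at base = K_a1 γ₁ h₁ = 13.37 kPa; P₁ = ½×13.37×2.3 = 15.38.
Layer 2: σ_v at top = γ₁h₁ = 43.70; σ_h top = K_a2×43.70 = 11.79; σ_h base = K_a2×(43.70+15.9×2.6) = 22.95.
P₂ = ½(11.79+22.95)×2.6 = 45.16. Total P_a = 15.38+45.16 = 60.54 kN/m.

60.5 kN/m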